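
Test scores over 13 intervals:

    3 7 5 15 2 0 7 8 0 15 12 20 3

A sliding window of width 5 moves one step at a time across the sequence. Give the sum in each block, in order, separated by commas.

(3, 7, 5, 15, 2) → sum 32
(7, 5, 15, 2, 0) → sum 29
(5, 15, 2, 0, 7) → sum 29
(15, 2, 0, 7, 8) → sum 32
(2, 0, 7, 8, 0) → sum 17
(0, 7, 8, 0, 15) → sum 30
(7, 8, 0, 15, 12) → sum 42
(8, 0, 15, 12, 20) → sum 55
(0, 15, 12, 20, 3) → sum 50

32, 29, 29, 32, 17, 30, 42, 55, 50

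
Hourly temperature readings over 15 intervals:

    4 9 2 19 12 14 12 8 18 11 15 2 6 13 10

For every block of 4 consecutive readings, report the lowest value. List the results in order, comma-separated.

2, 2, 2, 12, 8, 8, 8, 8, 2, 2, 2, 2

[4, 9, 2, 19] → min 2
[9, 2, 19, 12] → min 2
[2, 19, 12, 14] → min 2
[19, 12, 14, 12] → min 12
[12, 14, 12, 8] → min 8
[14, 12, 8, 18] → min 8
[12, 8, 18, 11] → min 8
[8, 18, 11, 15] → min 8
[18, 11, 15, 2] → min 2
[11, 15, 2, 6] → min 2
[15, 2, 6, 13] → min 2
[2, 6, 13, 10] → min 2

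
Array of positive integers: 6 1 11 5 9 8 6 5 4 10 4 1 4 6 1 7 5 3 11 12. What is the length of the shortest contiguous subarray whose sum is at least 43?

add 6: running sum 6 < 43
add 1: running sum 7 < 43
add 11: running sum 18 < 43
add 5: running sum 23 < 43
add 9: running sum 32 < 43
add 8: running sum 40 < 43
end 6: [6, 1, 11, 5, 9, 8, 6] sum 46, len 7
end 7: [11, 5, 9, 8, 6, 5] sum 44, len 6
end 8: [11, 5, 9, 8, 6, 5, 4] sum 48, len 7
end 9: [5, 9, 8, 6, 5, 4, 10] sum 47, len 7
end 10: [9, 8, 6, 5, 4, 10, 4] sum 46, len 7
end 11: [9, 8, 6, 5, 4, 10, 4, 1] sum 47, len 8
end 12: [9, 8, 6, 5, 4, 10, 4, 1, 4] sum 51, len 9
end 13: [8, 6, 5, 4, 10, 4, 1, 4, 6] sum 48, len 9
end 14: [8, 6, 5, 4, 10, 4, 1, 4, 6, 1] sum 49, len 10
end 15: [6, 5, 4, 10, 4, 1, 4, 6, 1, 7] sum 48, len 10
end 16: [5, 4, 10, 4, 1, 4, 6, 1, 7, 5] sum 47, len 10
end 17: [4, 10, 4, 1, 4, 6, 1, 7, 5, 3] sum 45, len 10
end 18: [10, 4, 1, 4, 6, 1, 7, 5, 3, 11] sum 52, len 10
end 19: [6, 1, 7, 5, 3, 11, 12] sum 45, len 7
Shortest qualifying length: 6.

6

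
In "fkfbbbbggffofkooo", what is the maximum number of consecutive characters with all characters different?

add f: [f] len 1
add k: [f, k] len 2
add f (repeat f, move left end past it): [k, f] len 2
add b: [k, f, b] len 3
add b (repeat b, move left end past it): [b] len 1
add b (repeat b, move left end past it): [b] len 1
add b (repeat b, move left end past it): [b] len 1
add g: [b, g] len 2
add g (repeat g, move left end past it): [g] len 1
add f: [g, f] len 2
add f (repeat f, move left end past it): [f] len 1
add o: [f, o] len 2
add f (repeat f, move left end past it): [o, f] len 2
add k: [o, f, k] len 3
add o (repeat o, move left end past it): [f, k, o] len 3
add o (repeat o, move left end past it): [o] len 1
add o (repeat o, move left end past it): [o] len 1
Longest all-distinct length: 3.

3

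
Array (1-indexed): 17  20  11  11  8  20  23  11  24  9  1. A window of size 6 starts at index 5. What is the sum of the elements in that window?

95

Elements at indices 5..10: 8, 20, 23, 11, 24, 9
sum(8, 20, 23, 11, 24, 9) = 95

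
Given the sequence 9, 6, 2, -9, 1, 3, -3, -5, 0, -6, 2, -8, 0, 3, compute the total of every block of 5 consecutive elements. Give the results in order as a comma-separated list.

[9, 6, 2, -9, 1] → sum 9
[6, 2, -9, 1, 3] → sum 3
[2, -9, 1, 3, -3] → sum -6
[-9, 1, 3, -3, -5] → sum -13
[1, 3, -3, -5, 0] → sum -4
[3, -3, -5, 0, -6] → sum -11
[-3, -5, 0, -6, 2] → sum -12
[-5, 0, -6, 2, -8] → sum -17
[0, -6, 2, -8, 0] → sum -12
[-6, 2, -8, 0, 3] → sum -9

9, 3, -6, -13, -4, -11, -12, -17, -12, -9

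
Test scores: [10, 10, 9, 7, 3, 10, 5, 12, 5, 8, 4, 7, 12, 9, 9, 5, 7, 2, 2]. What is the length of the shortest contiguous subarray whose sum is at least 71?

9

Extend right; whenever the sum reaches 71, record the length and shrink from the left:
add 10: running sum 10 < 71
add 10: running sum 20 < 71
add 9: running sum 29 < 71
add 7: running sum 36 < 71
add 3: running sum 39 < 71
add 10: running sum 49 < 71
add 5: running sum 54 < 71
add 12: running sum 66 < 71
end 8: [10, 10, 9, 7, 3, 10, 5, 12, 5] sum 71, len 9
end 9: [10, 10, 9, 7, 3, 10, 5, 12, 5, 8] sum 79, len 10
end 10: [10, 9, 7, 3, 10, 5, 12, 5, 8, 4] sum 73, len 10
end 11: [10, 9, 7, 3, 10, 5, 12, 5, 8, 4, 7] sum 80, len 11
end 12: [7, 3, 10, 5, 12, 5, 8, 4, 7, 12] sum 73, len 10
end 13: [10, 5, 12, 5, 8, 4, 7, 12, 9] sum 72, len 9
end 14: [5, 12, 5, 8, 4, 7, 12, 9, 9] sum 71, len 9
end 15: [12, 5, 8, 4, 7, 12, 9, 9, 5] sum 71, len 9
end 16: [12, 5, 8, 4, 7, 12, 9, 9, 5, 7] sum 78, len 10
end 17: [12, 5, 8, 4, 7, 12, 9, 9, 5, 7, 2] sum 80, len 11
end 18: [12, 5, 8, 4, 7, 12, 9, 9, 5, 7, 2, 2] sum 82, len 12
Shortest qualifying length: 9.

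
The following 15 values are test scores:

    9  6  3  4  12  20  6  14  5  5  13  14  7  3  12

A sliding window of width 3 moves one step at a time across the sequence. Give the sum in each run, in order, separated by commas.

18, 13, 19, 36, 38, 40, 25, 24, 23, 32, 34, 24, 22

[9, 6, 3] → sum 18
[6, 3, 4] → sum 13
[3, 4, 12] → sum 19
[4, 12, 20] → sum 36
[12, 20, 6] → sum 38
[20, 6, 14] → sum 40
[6, 14, 5] → sum 25
[14, 5, 5] → sum 24
[5, 5, 13] → sum 23
[5, 13, 14] → sum 32
[13, 14, 7] → sum 34
[14, 7, 3] → sum 24
[7, 3, 12] → sum 22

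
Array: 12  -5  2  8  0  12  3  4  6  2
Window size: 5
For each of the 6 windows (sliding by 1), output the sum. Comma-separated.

Sliding a size-5 window across the 10 values:
12 -5 2 8 0 → sum 17
-5 2 8 0 12 → sum 17
2 8 0 12 3 → sum 25
8 0 12 3 4 → sum 27
0 12 3 4 6 → sum 25
12 3 4 6 2 → sum 27

17, 17, 25, 27, 25, 27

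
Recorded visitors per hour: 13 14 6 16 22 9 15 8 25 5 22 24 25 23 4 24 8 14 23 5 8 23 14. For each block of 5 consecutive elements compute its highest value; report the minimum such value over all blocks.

22

[13, 14, 6, 16, 22] → max 22
[14, 6, 16, 22, 9] → max 22
[6, 16, 22, 9, 15] → max 22
[16, 22, 9, 15, 8] → max 22
[22, 9, 15, 8, 25] → max 25
[9, 15, 8, 25, 5] → max 25
[15, 8, 25, 5, 22] → max 25
[8, 25, 5, 22, 24] → max 25
[25, 5, 22, 24, 25] → max 25
[5, 22, 24, 25, 23] → max 25
[22, 24, 25, 23, 4] → max 25
[24, 25, 23, 4, 24] → max 25
[25, 23, 4, 24, 8] → max 25
[23, 4, 24, 8, 14] → max 24
[4, 24, 8, 14, 23] → max 24
[24, 8, 14, 23, 5] → max 24
[8, 14, 23, 5, 8] → max 23
[14, 23, 5, 8, 23] → max 23
[23, 5, 8, 23, 14] → max 23
Minimum of these is 22.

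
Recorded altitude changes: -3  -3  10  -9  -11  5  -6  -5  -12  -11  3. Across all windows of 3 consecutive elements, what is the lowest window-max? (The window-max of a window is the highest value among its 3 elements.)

(-3, -3, 10) → max 10
(-3, 10, -9) → max 10
(10, -9, -11) → max 10
(-9, -11, 5) → max 5
(-11, 5, -6) → max 5
(5, -6, -5) → max 5
(-6, -5, -12) → max -5
(-5, -12, -11) → max -5
(-12, -11, 3) → max 3
Lowest of these is -5.

-5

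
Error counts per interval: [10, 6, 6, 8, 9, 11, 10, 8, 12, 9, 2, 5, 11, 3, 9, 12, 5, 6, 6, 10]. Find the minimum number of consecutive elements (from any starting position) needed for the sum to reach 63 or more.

7

add 10: running sum 10 < 63
add 6: running sum 16 < 63
add 6: running sum 22 < 63
add 8: running sum 30 < 63
add 9: running sum 39 < 63
add 11: running sum 50 < 63
add 10: running sum 60 < 63
add 8: shortest ending here [10, 6, 6, 8, 9, 11, 10, 8] sum 68, len 8
add 12: shortest ending here [6, 8, 9, 11, 10, 8, 12] sum 64, len 7
add 9: shortest ending here [8, 9, 11, 10, 8, 12, 9] sum 67, len 7
add 2: shortest ending here [8, 9, 11, 10, 8, 12, 9, 2] sum 69, len 8
add 5: shortest ending here [9, 11, 10, 8, 12, 9, 2, 5] sum 66, len 8
add 11: shortest ending here [11, 10, 8, 12, 9, 2, 5, 11] sum 68, len 8
add 3: shortest ending here [11, 10, 8, 12, 9, 2, 5, 11, 3] sum 71, len 9
add 9: shortest ending here [10, 8, 12, 9, 2, 5, 11, 3, 9] sum 69, len 9
add 12: shortest ending here [12, 9, 2, 5, 11, 3, 9, 12] sum 63, len 8
add 5: shortest ending here [12, 9, 2, 5, 11, 3, 9, 12, 5] sum 68, len 9
add 6: shortest ending here [12, 9, 2, 5, 11, 3, 9, 12, 5, 6] sum 74, len 10
add 6: shortest ending here [9, 2, 5, 11, 3, 9, 12, 5, 6, 6] sum 68, len 10
add 10: shortest ending here [5, 11, 3, 9, 12, 5, 6, 6, 10] sum 67, len 9
Shortest qualifying length: 7.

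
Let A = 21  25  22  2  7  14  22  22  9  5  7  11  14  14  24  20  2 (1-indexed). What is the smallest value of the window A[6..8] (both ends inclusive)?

14

Elements at indices 6..8: 14, 22, 22
min(14, 22, 22) = 14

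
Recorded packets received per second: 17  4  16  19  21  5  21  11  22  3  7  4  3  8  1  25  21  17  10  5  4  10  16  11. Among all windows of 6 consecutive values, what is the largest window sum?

99

Window sums for each of the 19 positions:
(17, 4, 16, 19, 21, 5) → sum 82
(4, 16, 19, 21, 5, 21) → sum 86
(16, 19, 21, 5, 21, 11) → sum 93
(19, 21, 5, 21, 11, 22) → sum 99
(21, 5, 21, 11, 22, 3) → sum 83
(5, 21, 11, 22, 3, 7) → sum 69
(21, 11, 22, 3, 7, 4) → sum 68
(11, 22, 3, 7, 4, 3) → sum 50
(22, 3, 7, 4, 3, 8) → sum 47
(3, 7, 4, 3, 8, 1) → sum 26
(7, 4, 3, 8, 1, 25) → sum 48
(4, 3, 8, 1, 25, 21) → sum 62
(3, 8, 1, 25, 21, 17) → sum 75
(8, 1, 25, 21, 17, 10) → sum 82
(1, 25, 21, 17, 10, 5) → sum 79
(25, 21, 17, 10, 5, 4) → sum 82
(21, 17, 10, 5, 4, 10) → sum 67
(17, 10, 5, 4, 10, 16) → sum 62
(10, 5, 4, 10, 16, 11) → sum 56
Largest of these is 99.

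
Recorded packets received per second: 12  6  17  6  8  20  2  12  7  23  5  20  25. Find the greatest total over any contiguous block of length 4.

12 6 17 6 → sum 41
6 17 6 8 → sum 37
17 6 8 20 → sum 51
6 8 20 2 → sum 36
8 20 2 12 → sum 42
20 2 12 7 → sum 41
2 12 7 23 → sum 44
12 7 23 5 → sum 47
7 23 5 20 → sum 55
23 5 20 25 → sum 73
Greatest of these is 73.

73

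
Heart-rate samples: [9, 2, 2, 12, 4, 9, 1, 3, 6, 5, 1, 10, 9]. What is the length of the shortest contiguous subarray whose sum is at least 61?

add 9: running sum 9 < 61
add 2: running sum 11 < 61
add 2: running sum 13 < 61
add 12: running sum 25 < 61
add 4: running sum 29 < 61
add 9: running sum 38 < 61
add 1: running sum 39 < 61
add 3: running sum 42 < 61
add 6: running sum 48 < 61
add 5: running sum 53 < 61
add 1: running sum 54 < 61
add 10: shortest ending here [9, 2, 2, 12, 4, 9, 1, 3, 6, 5, 1, 10] sum 64, len 12
add 9: shortest ending here [2, 12, 4, 9, 1, 3, 6, 5, 1, 10, 9] sum 62, len 11
Shortest qualifying length: 11.

11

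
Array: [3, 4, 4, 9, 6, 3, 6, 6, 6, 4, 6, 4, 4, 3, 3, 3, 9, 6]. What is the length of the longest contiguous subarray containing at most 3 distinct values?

12

add 3: window [3] (1 distinct), len 1
add 4: window [3, 4] (2 distinct), len 2
add 4: window [3, 4, 4] (2 distinct), len 3
add 9: window [3, 4, 4, 9] (3 distinct), len 4
add 6: window [4, 4, 9, 6] (3 distinct), len 4
add 3: window [9, 6, 3] (3 distinct), len 3
add 6: window [9, 6, 3, 6] (3 distinct), len 4
add 6: window [9, 6, 3, 6, 6] (3 distinct), len 5
add 6: window [9, 6, 3, 6, 6, 6] (3 distinct), len 6
add 4: window [6, 3, 6, 6, 6, 4] (3 distinct), len 6
add 6: window [6, 3, 6, 6, 6, 4, 6] (3 distinct), len 7
add 4: window [6, 3, 6, 6, 6, 4, 6, 4] (3 distinct), len 8
add 4: window [6, 3, 6, 6, 6, 4, 6, 4, 4] (3 distinct), len 9
add 3: window [6, 3, 6, 6, 6, 4, 6, 4, 4, 3] (3 distinct), len 10
add 3: window [6, 3, 6, 6, 6, 4, 6, 4, 4, 3, 3] (3 distinct), len 11
add 3: window [6, 3, 6, 6, 6, 4, 6, 4, 4, 3, 3, 3] (3 distinct), len 12
add 9: window [4, 4, 3, 3, 3, 9] (3 distinct), len 6
add 6: window [3, 3, 3, 9, 6] (3 distinct), len 5
Longest length with ≤3 distinct: 12.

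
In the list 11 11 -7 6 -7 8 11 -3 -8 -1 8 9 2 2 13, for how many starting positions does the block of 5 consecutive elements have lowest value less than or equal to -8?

11 11 -7 6 -7 → min -7
11 -7 6 -7 8 → min -7
-7 6 -7 8 11 → min -7
6 -7 8 11 -3 → min -7
-7 8 11 -3 -8 → min -8  ≤ -8 ✓
8 11 -3 -8 -1 → min -8  ≤ -8 ✓
11 -3 -8 -1 8 → min -8  ≤ -8 ✓
-3 -8 -1 8 9 → min -8  ≤ -8 ✓
-8 -1 8 9 2 → min -8  ≤ -8 ✓
-1 8 9 2 2 → min -1
8 9 2 2 13 → min 2
5 windows satisfy the condition.

5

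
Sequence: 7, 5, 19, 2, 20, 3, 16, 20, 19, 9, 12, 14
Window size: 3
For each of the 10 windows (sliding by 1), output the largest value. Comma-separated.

19, 19, 20, 20, 20, 20, 20, 20, 19, 14

[7, 5, 19] → max 19
[5, 19, 2] → max 19
[19, 2, 20] → max 20
[2, 20, 3] → max 20
[20, 3, 16] → max 20
[3, 16, 20] → max 20
[16, 20, 19] → max 20
[20, 19, 9] → max 20
[19, 9, 12] → max 19
[9, 12, 14] → max 14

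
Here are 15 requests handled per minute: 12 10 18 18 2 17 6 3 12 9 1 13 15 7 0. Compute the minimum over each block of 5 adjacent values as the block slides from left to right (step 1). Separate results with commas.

12 10 18 18 2 → min 2
10 18 18 2 17 → min 2
18 18 2 17 6 → min 2
18 2 17 6 3 → min 2
2 17 6 3 12 → min 2
17 6 3 12 9 → min 3
6 3 12 9 1 → min 1
3 12 9 1 13 → min 1
12 9 1 13 15 → min 1
9 1 13 15 7 → min 1
1 13 15 7 0 → min 0

2, 2, 2, 2, 2, 3, 1, 1, 1, 1, 0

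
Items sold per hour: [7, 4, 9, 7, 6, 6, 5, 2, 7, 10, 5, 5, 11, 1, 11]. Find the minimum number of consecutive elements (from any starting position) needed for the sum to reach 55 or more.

9

Extend right; whenever the sum reaches 55, record the length and shrink from the left:
add 7: running sum 7 < 55
add 4: running sum 11 < 55
add 9: running sum 20 < 55
add 7: running sum 27 < 55
add 6: running sum 33 < 55
add 6: running sum 39 < 55
add 5: running sum 44 < 55
add 2: running sum 46 < 55
add 7: running sum 53 < 55
add 10: shortest ending here [4, 9, 7, 6, 6, 5, 2, 7, 10] sum 56, len 9
add 5: shortest ending here [9, 7, 6, 6, 5, 2, 7, 10, 5] sum 57, len 9
add 5: shortest ending here [9, 7, 6, 6, 5, 2, 7, 10, 5, 5] sum 62, len 10
add 11: shortest ending here [6, 6, 5, 2, 7, 10, 5, 5, 11] sum 57, len 9
add 1: shortest ending here [6, 6, 5, 2, 7, 10, 5, 5, 11, 1] sum 58, len 10
add 11: shortest ending here [5, 2, 7, 10, 5, 5, 11, 1, 11] sum 57, len 9
Shortest qualifying length: 9.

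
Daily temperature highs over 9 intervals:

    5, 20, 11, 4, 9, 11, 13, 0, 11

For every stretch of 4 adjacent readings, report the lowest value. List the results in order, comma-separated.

5 20 11 4 → min 4
20 11 4 9 → min 4
11 4 9 11 → min 4
4 9 11 13 → min 4
9 11 13 0 → min 0
11 13 0 11 → min 0

4, 4, 4, 4, 0, 0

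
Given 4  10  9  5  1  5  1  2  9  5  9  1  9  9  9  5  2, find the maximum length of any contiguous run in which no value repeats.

5

add 4: [4] len 1
add 10: [4, 10] len 2
add 9: [4, 10, 9] len 3
add 5: [4, 10, 9, 5] len 4
add 1: [4, 10, 9, 5, 1] len 5
add 5 (repeat 5, move left end past it): [1, 5] len 2
add 1 (repeat 1, move left end past it): [5, 1] len 2
add 2: [5, 1, 2] len 3
add 9: [5, 1, 2, 9] len 4
add 5 (repeat 5, move left end past it): [1, 2, 9, 5] len 4
add 9 (repeat 9, move left end past it): [5, 9] len 2
add 1: [5, 9, 1] len 3
add 9 (repeat 9, move left end past it): [1, 9] len 2
add 9 (repeat 9, move left end past it): [9] len 1
add 9 (repeat 9, move left end past it): [9] len 1
add 5: [9, 5] len 2
add 2: [9, 5, 2] len 3
Longest all-distinct length: 5.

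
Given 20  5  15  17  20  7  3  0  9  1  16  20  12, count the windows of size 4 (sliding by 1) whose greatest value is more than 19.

20 5 15 17 → max 20  > 19 ✓
5 15 17 20 → max 20  > 19 ✓
15 17 20 7 → max 20  > 19 ✓
17 20 7 3 → max 20  > 19 ✓
20 7 3 0 → max 20  > 19 ✓
7 3 0 9 → max 9
3 0 9 1 → max 9
0 9 1 16 → max 16
9 1 16 20 → max 20  > 19 ✓
1 16 20 12 → max 20  > 19 ✓
7 windows satisfy the condition.

7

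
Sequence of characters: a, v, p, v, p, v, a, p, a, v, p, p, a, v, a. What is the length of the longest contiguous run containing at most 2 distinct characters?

add a: window [a] (1 distinct), len 1
add v: window [a, v] (2 distinct), len 2
add p: window [v, p] (2 distinct), len 2
add v: window [v, p, v] (2 distinct), len 3
add p: window [v, p, v, p] (2 distinct), len 4
add v: window [v, p, v, p, v] (2 distinct), len 5
add a: window [v, a] (2 distinct), len 2
add p: window [a, p] (2 distinct), len 2
add a: window [a, p, a] (2 distinct), len 3
add v: window [a, v] (2 distinct), len 2
add p: window [v, p] (2 distinct), len 2
add p: window [v, p, p] (2 distinct), len 3
add a: window [p, p, a] (2 distinct), len 3
add v: window [a, v] (2 distinct), len 2
add a: window [a, v, a] (2 distinct), len 3
Longest length with ≤2 distinct: 5.

5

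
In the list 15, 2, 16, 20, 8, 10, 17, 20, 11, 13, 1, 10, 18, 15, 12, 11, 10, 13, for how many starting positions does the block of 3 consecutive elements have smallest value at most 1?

3

[15, 2, 16] → min 2
[2, 16, 20] → min 2
[16, 20, 8] → min 8
[20, 8, 10] → min 8
[8, 10, 17] → min 8
[10, 17, 20] → min 10
[17, 20, 11] → min 11
[20, 11, 13] → min 11
[11, 13, 1] → min 1  ≤ 1 ✓
[13, 1, 10] → min 1  ≤ 1 ✓
[1, 10, 18] → min 1  ≤ 1 ✓
[10, 18, 15] → min 10
[18, 15, 12] → min 12
[15, 12, 11] → min 11
[12, 11, 10] → min 10
[11, 10, 13] → min 10
3 windows satisfy the condition.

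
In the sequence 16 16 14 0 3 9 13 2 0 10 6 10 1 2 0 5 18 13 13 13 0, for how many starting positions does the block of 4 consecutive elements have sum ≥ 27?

8

(16, 16, 14, 0) → sum 46  ≥ 27 ✓
(16, 14, 0, 3) → sum 33  ≥ 27 ✓
(14, 0, 3, 9) → sum 26
(0, 3, 9, 13) → sum 25
(3, 9, 13, 2) → sum 27  ≥ 27 ✓
(9, 13, 2, 0) → sum 24
(13, 2, 0, 10) → sum 25
(2, 0, 10, 6) → sum 18
(0, 10, 6, 10) → sum 26
(10, 6, 10, 1) → sum 27  ≥ 27 ✓
(6, 10, 1, 2) → sum 19
(10, 1, 2, 0) → sum 13
(1, 2, 0, 5) → sum 8
(2, 0, 5, 18) → sum 25
(0, 5, 18, 13) → sum 36  ≥ 27 ✓
(5, 18, 13, 13) → sum 49  ≥ 27 ✓
(18, 13, 13, 13) → sum 57  ≥ 27 ✓
(13, 13, 13, 0) → sum 39  ≥ 27 ✓
8 windows satisfy the condition.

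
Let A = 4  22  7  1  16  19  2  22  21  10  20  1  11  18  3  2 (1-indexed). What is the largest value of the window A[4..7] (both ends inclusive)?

Elements at indices 4..7: 1, 16, 19, 2
max(1, 16, 19, 2) = 19

19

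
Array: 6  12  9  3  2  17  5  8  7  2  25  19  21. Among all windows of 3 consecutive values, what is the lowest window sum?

14

6 12 9 → sum 27
12 9 3 → sum 24
9 3 2 → sum 14
3 2 17 → sum 22
2 17 5 → sum 24
17 5 8 → sum 30
5 8 7 → sum 20
8 7 2 → sum 17
7 2 25 → sum 34
2 25 19 → sum 46
25 19 21 → sum 65
Lowest of these is 14.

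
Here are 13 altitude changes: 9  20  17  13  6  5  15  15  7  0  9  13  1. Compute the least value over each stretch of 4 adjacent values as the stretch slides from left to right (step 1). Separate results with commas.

9, 6, 5, 5, 5, 5, 0, 0, 0, 0

9 20 17 13 → min 9
20 17 13 6 → min 6
17 13 6 5 → min 5
13 6 5 15 → min 5
6 5 15 15 → min 5
5 15 15 7 → min 5
15 15 7 0 → min 0
15 7 0 9 → min 0
7 0 9 13 → min 0
0 9 13 1 → min 0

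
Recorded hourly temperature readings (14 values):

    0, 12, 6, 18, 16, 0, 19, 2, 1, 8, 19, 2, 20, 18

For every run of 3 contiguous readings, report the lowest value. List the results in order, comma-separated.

0, 6, 6, 0, 0, 0, 1, 1, 1, 2, 2, 2

[0, 12, 6] → min 0
[12, 6, 18] → min 6
[6, 18, 16] → min 6
[18, 16, 0] → min 0
[16, 0, 19] → min 0
[0, 19, 2] → min 0
[19, 2, 1] → min 1
[2, 1, 8] → min 1
[1, 8, 19] → min 1
[8, 19, 2] → min 2
[19, 2, 20] → min 2
[2, 20, 18] → min 2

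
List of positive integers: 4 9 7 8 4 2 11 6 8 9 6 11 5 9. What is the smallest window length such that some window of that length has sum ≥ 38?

5

add 4: running sum 4 < 38
add 9: running sum 13 < 38
add 7: running sum 20 < 38
add 8: running sum 28 < 38
add 4: running sum 32 < 38
add 2: running sum 34 < 38
end 6: [9, 7, 8, 4, 2, 11] sum 41, len 6
end 7: [7, 8, 4, 2, 11, 6] sum 38, len 6
end 8: [8, 4, 2, 11, 6, 8] sum 39, len 6
end 9: [4, 2, 11, 6, 8, 9] sum 40, len 6
end 10: [11, 6, 8, 9, 6] sum 40, len 5
end 11: [6, 8, 9, 6, 11] sum 40, len 5
end 12: [8, 9, 6, 11, 5] sum 39, len 5
end 13: [9, 6, 11, 5, 9] sum 40, len 5
Shortest qualifying length: 5.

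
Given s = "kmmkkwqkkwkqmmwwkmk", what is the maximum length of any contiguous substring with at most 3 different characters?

9

Extend right; when distinct count exceeds 3, shrink from the left:
[k] 1 distinct, len 1
[k, m] 2 distinct, len 2
[k, m, m] 2 distinct, len 3
[k, m, m, k] 2 distinct, len 4
[k, m, m, k, k] 2 distinct, len 5
[k, m, m, k, k, w] 3 distinct, len 6
[k, k, w, q] 3 distinct, len 4
[k, k, w, q, k] 3 distinct, len 5
[k, k, w, q, k, k] 3 distinct, len 6
[k, k, w, q, k, k, w] 3 distinct, len 7
[k, k, w, q, k, k, w, k] 3 distinct, len 8
[k, k, w, q, k, k, w, k, q] 3 distinct, len 9
[k, q, m] 3 distinct, len 3
[k, q, m, m] 3 distinct, len 4
[q, m, m, w] 3 distinct, len 4
[q, m, m, w, w] 3 distinct, len 5
[m, m, w, w, k] 3 distinct, len 5
[m, m, w, w, k, m] 3 distinct, len 6
[m, m, w, w, k, m, k] 3 distinct, len 7
Longest length with ≤3 distinct: 9.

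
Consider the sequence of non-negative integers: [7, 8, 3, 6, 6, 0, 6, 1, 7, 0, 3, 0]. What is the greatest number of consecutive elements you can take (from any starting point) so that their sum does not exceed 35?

→ 7: sum 7, len 1
→ 8: sum 15, len 2
→ 3: sum 18, len 3
→ 6: sum 24, len 4
→ 6: sum 30, len 5
→ 0: sum 30, len 6
→ 6 (dropped 7): sum 29, len 6
→ 1: sum 30, len 7
→ 7 (dropped 8): sum 29, len 7
→ 0: sum 29, len 8
→ 3: sum 32, len 9
→ 0: sum 32, len 10
Longest length seen: 10.

10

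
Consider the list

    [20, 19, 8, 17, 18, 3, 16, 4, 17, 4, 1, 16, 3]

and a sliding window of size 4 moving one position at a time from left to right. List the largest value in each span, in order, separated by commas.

[20, 19, 8, 17] → max 20
[19, 8, 17, 18] → max 19
[8, 17, 18, 3] → max 18
[17, 18, 3, 16] → max 18
[18, 3, 16, 4] → max 18
[3, 16, 4, 17] → max 17
[16, 4, 17, 4] → max 17
[4, 17, 4, 1] → max 17
[17, 4, 1, 16] → max 17
[4, 1, 16, 3] → max 16

20, 19, 18, 18, 18, 17, 17, 17, 17, 16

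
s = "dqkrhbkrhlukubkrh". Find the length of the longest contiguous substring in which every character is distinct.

6

[d] len 1
[d, q] len 2
[d, q, k] len 3
[d, q, k, r] len 4
[d, q, k, r, h] len 5
[d, q, k, r, h, b] len 6
[r, h, b, k] len 4
[h, b, k, r] len 4
[b, k, r, h] len 4
[b, k, r, h, l] len 5
[b, k, r, h, l, u] len 6
[r, h, l, u, k] len 5
[k, u] len 2
[k, u, b] len 3
[u, b, k] len 3
[u, b, k, r] len 4
[u, b, k, r, h] len 5
Longest all-distinct length: 6.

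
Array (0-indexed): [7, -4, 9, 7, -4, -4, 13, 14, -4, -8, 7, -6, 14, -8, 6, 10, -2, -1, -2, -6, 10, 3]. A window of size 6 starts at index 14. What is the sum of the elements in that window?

Elements at indices 14..19: 6, 10, -2, -1, -2, -6
sum(6, 10, -2, -1, -2, -6) = 5

5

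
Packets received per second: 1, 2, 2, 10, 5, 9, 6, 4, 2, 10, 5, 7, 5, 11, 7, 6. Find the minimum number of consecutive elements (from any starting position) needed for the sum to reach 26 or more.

4

Extend right; whenever the sum reaches 26, record the length and shrink from the left:
add 1: running sum 1 < 26
add 2: running sum 3 < 26
add 2: running sum 5 < 26
add 10: running sum 15 < 26
add 5: running sum 20 < 26
end 5: [2, 10, 5, 9] sum 26, len 4
end 6: [10, 5, 9, 6] sum 30, len 4
end 7: [10, 5, 9, 6, 4] sum 34, len 5
end 8: [5, 9, 6, 4, 2] sum 26, len 5
end 9: [9, 6, 4, 2, 10] sum 31, len 5
end 10: [6, 4, 2, 10, 5] sum 27, len 5
end 11: [4, 2, 10, 5, 7] sum 28, len 5
end 12: [10, 5, 7, 5] sum 27, len 4
end 13: [5, 7, 5, 11] sum 28, len 4
end 14: [7, 5, 11, 7] sum 30, len 4
end 15: [5, 11, 7, 6] sum 29, len 4
Shortest qualifying length: 4.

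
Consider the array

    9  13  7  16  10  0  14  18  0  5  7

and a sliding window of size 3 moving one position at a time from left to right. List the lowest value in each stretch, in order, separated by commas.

[9, 13, 7] → min 7
[13, 7, 16] → min 7
[7, 16, 10] → min 7
[16, 10, 0] → min 0
[10, 0, 14] → min 0
[0, 14, 18] → min 0
[14, 18, 0] → min 0
[18, 0, 5] → min 0
[0, 5, 7] → min 0

7, 7, 7, 0, 0, 0, 0, 0, 0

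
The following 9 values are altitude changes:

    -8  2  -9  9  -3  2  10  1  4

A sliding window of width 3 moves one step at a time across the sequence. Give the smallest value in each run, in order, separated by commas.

-8 2 -9 → min -9
2 -9 9 → min -9
-9 9 -3 → min -9
9 -3 2 → min -3
-3 2 10 → min -3
2 10 1 → min 1
10 1 4 → min 1

-9, -9, -9, -3, -3, 1, 1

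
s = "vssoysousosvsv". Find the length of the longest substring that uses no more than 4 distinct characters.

10

[v] 1 distinct, len 1
[v, s] 2 distinct, len 2
[v, s, s] 2 distinct, len 3
[v, s, s, o] 3 distinct, len 4
[v, s, s, o, y] 4 distinct, len 5
[v, s, s, o, y, s] 4 distinct, len 6
[v, s, s, o, y, s, o] 4 distinct, len 7
[s, s, o, y, s, o, u] 4 distinct, len 7
[s, s, o, y, s, o, u, s] 4 distinct, len 8
[s, s, o, y, s, o, u, s, o] 4 distinct, len 9
[s, s, o, y, s, o, u, s, o, s] 4 distinct, len 10
[s, o, u, s, o, s, v] 4 distinct, len 7
[s, o, u, s, o, s, v, s] 4 distinct, len 8
[s, o, u, s, o, s, v, s, v] 4 distinct, len 9
Longest length with ≤4 distinct: 10.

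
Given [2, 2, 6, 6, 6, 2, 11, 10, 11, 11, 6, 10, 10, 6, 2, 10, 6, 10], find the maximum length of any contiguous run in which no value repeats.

4

[2] len 1
[2] len 1
[2, 6] len 2
[6] len 1
[6] len 1
[6, 2] len 2
[6, 2, 11] len 3
[6, 2, 11, 10] len 4
[10, 11] len 2
[11] len 1
[11, 6] len 2
[11, 6, 10] len 3
[10] len 1
[10, 6] len 2
[10, 6, 2] len 3
[6, 2, 10] len 3
[2, 10, 6] len 3
[6, 10] len 2
Longest all-distinct length: 4.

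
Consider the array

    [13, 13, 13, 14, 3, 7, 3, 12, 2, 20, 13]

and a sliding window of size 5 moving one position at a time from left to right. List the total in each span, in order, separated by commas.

[13, 13, 13, 14, 3] → sum 56
[13, 13, 14, 3, 7] → sum 50
[13, 14, 3, 7, 3] → sum 40
[14, 3, 7, 3, 12] → sum 39
[3, 7, 3, 12, 2] → sum 27
[7, 3, 12, 2, 20] → sum 44
[3, 12, 2, 20, 13] → sum 50

56, 50, 40, 39, 27, 44, 50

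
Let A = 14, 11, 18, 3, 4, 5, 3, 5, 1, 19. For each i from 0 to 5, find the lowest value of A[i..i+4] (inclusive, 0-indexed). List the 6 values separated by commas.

3, 3, 3, 3, 1, 1

(14, 11, 18, 3, 4) → min 3
(11, 18, 3, 4, 5) → min 3
(18, 3, 4, 5, 3) → min 3
(3, 4, 5, 3, 5) → min 3
(4, 5, 3, 5, 1) → min 1
(5, 3, 5, 1, 19) → min 1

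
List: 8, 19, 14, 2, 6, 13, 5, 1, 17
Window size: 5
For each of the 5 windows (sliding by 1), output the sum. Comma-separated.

49, 54, 40, 27, 42

Sliding a size-5 window across the 9 values:
(8, 19, 14, 2, 6) → sum 49
(19, 14, 2, 6, 13) → sum 54
(14, 2, 6, 13, 5) → sum 40
(2, 6, 13, 5, 1) → sum 27
(6, 13, 5, 1, 17) → sum 42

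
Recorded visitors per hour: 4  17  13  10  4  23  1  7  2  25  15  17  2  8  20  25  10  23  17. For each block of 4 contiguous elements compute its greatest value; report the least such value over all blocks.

17

4 17 13 10 → max 17
17 13 10 4 → max 17
13 10 4 23 → max 23
10 4 23 1 → max 23
4 23 1 7 → max 23
23 1 7 2 → max 23
1 7 2 25 → max 25
7 2 25 15 → max 25
2 25 15 17 → max 25
25 15 17 2 → max 25
15 17 2 8 → max 17
17 2 8 20 → max 20
2 8 20 25 → max 25
8 20 25 10 → max 25
20 25 10 23 → max 25
25 10 23 17 → max 25
Least of these is 17.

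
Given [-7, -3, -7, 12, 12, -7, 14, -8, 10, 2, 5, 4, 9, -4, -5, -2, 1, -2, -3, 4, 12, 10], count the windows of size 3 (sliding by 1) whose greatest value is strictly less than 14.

[-7, -3, -7] → max -3  < 14 ✓
[-3, -7, 12] → max 12  < 14 ✓
[-7, 12, 12] → max 12  < 14 ✓
[12, 12, -7] → max 12  < 14 ✓
[12, -7, 14] → max 14
[-7, 14, -8] → max 14
[14, -8, 10] → max 14
[-8, 10, 2] → max 10  < 14 ✓
[10, 2, 5] → max 10  < 14 ✓
[2, 5, 4] → max 5  < 14 ✓
[5, 4, 9] → max 9  < 14 ✓
[4, 9, -4] → max 9  < 14 ✓
[9, -4, -5] → max 9  < 14 ✓
[-4, -5, -2] → max -2  < 14 ✓
[-5, -2, 1] → max 1  < 14 ✓
[-2, 1, -2] → max 1  < 14 ✓
[1, -2, -3] → max 1  < 14 ✓
[-2, -3, 4] → max 4  < 14 ✓
[-3, 4, 12] → max 12  < 14 ✓
[4, 12, 10] → max 12  < 14 ✓
17 windows satisfy the condition.

17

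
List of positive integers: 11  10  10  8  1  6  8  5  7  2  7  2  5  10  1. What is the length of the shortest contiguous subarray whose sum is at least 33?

add 11: running sum 11 < 33
add 10: running sum 21 < 33
add 10: running sum 31 < 33
add 8: shortest ending here [11, 10, 10, 8] sum 39, len 4
add 1: shortest ending here [11, 10, 10, 8, 1] sum 40, len 5
add 6: shortest ending here [10, 10, 8, 1, 6] sum 35, len 5
add 8: shortest ending here [10, 8, 1, 6, 8] sum 33, len 5
add 5: shortest ending here [10, 8, 1, 6, 8, 5] sum 38, len 6
add 7: shortest ending here [8, 1, 6, 8, 5, 7] sum 35, len 6
add 2: shortest ending here [8, 1, 6, 8, 5, 7, 2] sum 37, len 7
add 7: shortest ending here [6, 8, 5, 7, 2, 7] sum 35, len 6
add 2: shortest ending here [6, 8, 5, 7, 2, 7, 2] sum 37, len 7
add 5: shortest ending here [8, 5, 7, 2, 7, 2, 5] sum 36, len 7
add 10: shortest ending here [7, 2, 7, 2, 5, 10] sum 33, len 6
add 1: shortest ending here [7, 2, 7, 2, 5, 10, 1] sum 34, len 7
Shortest qualifying length: 4.

4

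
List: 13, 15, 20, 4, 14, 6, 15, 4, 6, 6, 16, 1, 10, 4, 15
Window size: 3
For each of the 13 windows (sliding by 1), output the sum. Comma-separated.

Sliding a size-3 window across the 15 values:
(13, 15, 20) → sum 48
(15, 20, 4) → sum 39
(20, 4, 14) → sum 38
(4, 14, 6) → sum 24
(14, 6, 15) → sum 35
(6, 15, 4) → sum 25
(15, 4, 6) → sum 25
(4, 6, 6) → sum 16
(6, 6, 16) → sum 28
(6, 16, 1) → sum 23
(16, 1, 10) → sum 27
(1, 10, 4) → sum 15
(10, 4, 15) → sum 29

48, 39, 38, 24, 35, 25, 25, 16, 28, 23, 27, 15, 29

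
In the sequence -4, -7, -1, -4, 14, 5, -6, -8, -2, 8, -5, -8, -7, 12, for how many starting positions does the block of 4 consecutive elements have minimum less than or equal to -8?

7

-4 -7 -1 -4 → min -7
-7 -1 -4 14 → min -7
-1 -4 14 5 → min -4
-4 14 5 -6 → min -6
14 5 -6 -8 → min -8  ≤ -8 ✓
5 -6 -8 -2 → min -8  ≤ -8 ✓
-6 -8 -2 8 → min -8  ≤ -8 ✓
-8 -2 8 -5 → min -8  ≤ -8 ✓
-2 8 -5 -8 → min -8  ≤ -8 ✓
8 -5 -8 -7 → min -8  ≤ -8 ✓
-5 -8 -7 12 → min -8  ≤ -8 ✓
7 windows satisfy the condition.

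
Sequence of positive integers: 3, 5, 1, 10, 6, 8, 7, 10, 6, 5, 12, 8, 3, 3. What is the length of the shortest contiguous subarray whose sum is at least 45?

add 3: running sum 3 < 45
add 5: running sum 8 < 45
add 1: running sum 9 < 45
add 10: running sum 19 < 45
add 6: running sum 25 < 45
add 8: running sum 33 < 45
add 7: running sum 40 < 45
end 7: [5, 1, 10, 6, 8, 7, 10] sum 47, len 7
end 8: [10, 6, 8, 7, 10, 6] sum 47, len 6
end 9: [10, 6, 8, 7, 10, 6, 5] sum 52, len 7
end 10: [8, 7, 10, 6, 5, 12] sum 48, len 6
end 11: [7, 10, 6, 5, 12, 8] sum 48, len 6
end 12: [7, 10, 6, 5, 12, 8, 3] sum 51, len 7
end 13: [10, 6, 5, 12, 8, 3, 3] sum 47, len 7
Shortest qualifying length: 6.

6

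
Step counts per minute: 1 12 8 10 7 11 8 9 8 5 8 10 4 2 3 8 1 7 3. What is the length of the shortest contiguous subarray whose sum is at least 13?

Extend right; whenever the sum reaches 13, record the length and shrink from the left:
add 1: running sum 1 < 13
add 12: shortest ending here [1, 12] sum 13, len 2
add 8: shortest ending here [12, 8] sum 20, len 2
add 10: shortest ending here [8, 10] sum 18, len 2
add 7: shortest ending here [10, 7] sum 17, len 2
add 11: shortest ending here [7, 11] sum 18, len 2
add 8: shortest ending here [11, 8] sum 19, len 2
add 9: shortest ending here [8, 9] sum 17, len 2
add 8: shortest ending here [9, 8] sum 17, len 2
add 5: shortest ending here [8, 5] sum 13, len 2
add 8: shortest ending here [5, 8] sum 13, len 2
add 10: shortest ending here [8, 10] sum 18, len 2
add 4: shortest ending here [10, 4] sum 14, len 2
add 2: shortest ending here [10, 4, 2] sum 16, len 3
add 3: shortest ending here [10, 4, 2, 3] sum 19, len 4
add 8: shortest ending here [2, 3, 8] sum 13, len 3
add 1: shortest ending here [2, 3, 8, 1] sum 14, len 4
add 7: shortest ending here [8, 1, 7] sum 16, len 3
add 3: shortest ending here [8, 1, 7, 3] sum 19, len 4
Shortest qualifying length: 2.

2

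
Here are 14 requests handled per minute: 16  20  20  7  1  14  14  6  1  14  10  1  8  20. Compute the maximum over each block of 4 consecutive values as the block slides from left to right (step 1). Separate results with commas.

20, 20, 20, 14, 14, 14, 14, 14, 14, 14, 20

Sliding a size-4 window across the 14 values:
16 20 20 7 → max 20
20 20 7 1 → max 20
20 7 1 14 → max 20
7 1 14 14 → max 14
1 14 14 6 → max 14
14 14 6 1 → max 14
14 6 1 14 → max 14
6 1 14 10 → max 14
1 14 10 1 → max 14
14 10 1 8 → max 14
10 1 8 20 → max 20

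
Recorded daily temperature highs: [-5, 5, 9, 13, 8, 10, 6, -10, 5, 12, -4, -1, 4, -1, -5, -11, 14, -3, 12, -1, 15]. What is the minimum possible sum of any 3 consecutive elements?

-5 5 9 → sum 9
5 9 13 → sum 27
9 13 8 → sum 30
13 8 10 → sum 31
8 10 6 → sum 24
10 6 -10 → sum 6
6 -10 5 → sum 1
-10 5 12 → sum 7
5 12 -4 → sum 13
12 -4 -1 → sum 7
-4 -1 4 → sum -1
-1 4 -1 → sum 2
4 -1 -5 → sum -2
-1 -5 -11 → sum -17
-5 -11 14 → sum -2
-11 14 -3 → sum 0
14 -3 12 → sum 23
-3 12 -1 → sum 8
12 -1 15 → sum 26
Minimum of these is -17.

-17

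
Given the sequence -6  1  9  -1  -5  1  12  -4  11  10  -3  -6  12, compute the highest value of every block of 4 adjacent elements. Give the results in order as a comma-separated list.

-6 1 9 -1 → max 9
1 9 -1 -5 → max 9
9 -1 -5 1 → max 9
-1 -5 1 12 → max 12
-5 1 12 -4 → max 12
1 12 -4 11 → max 12
12 -4 11 10 → max 12
-4 11 10 -3 → max 11
11 10 -3 -6 → max 11
10 -3 -6 12 → max 12

9, 9, 9, 12, 12, 12, 12, 11, 11, 12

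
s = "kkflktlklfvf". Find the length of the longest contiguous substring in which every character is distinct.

4

add k: [k] len 1
add k (repeat k, move left end past it): [k] len 1
add f: [k, f] len 2
add l: [k, f, l] len 3
add k (repeat k, move left end past it): [f, l, k] len 3
add t: [f, l, k, t] len 4
add l (repeat l, move left end past it): [k, t, l] len 3
add k (repeat k, move left end past it): [t, l, k] len 3
add l (repeat l, move left end past it): [k, l] len 2
add f: [k, l, f] len 3
add v: [k, l, f, v] len 4
add f (repeat f, move left end past it): [v, f] len 2
Longest all-distinct length: 4.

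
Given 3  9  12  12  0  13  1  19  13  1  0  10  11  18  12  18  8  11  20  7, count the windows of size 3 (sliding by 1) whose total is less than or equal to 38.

14

3 9 12 → sum 24  ≤ 38 ✓
9 12 12 → sum 33  ≤ 38 ✓
12 12 0 → sum 24  ≤ 38 ✓
12 0 13 → sum 25  ≤ 38 ✓
0 13 1 → sum 14  ≤ 38 ✓
13 1 19 → sum 33  ≤ 38 ✓
1 19 13 → sum 33  ≤ 38 ✓
19 13 1 → sum 33  ≤ 38 ✓
13 1 0 → sum 14  ≤ 38 ✓
1 0 10 → sum 11  ≤ 38 ✓
0 10 11 → sum 21  ≤ 38 ✓
10 11 18 → sum 39
11 18 12 → sum 41
18 12 18 → sum 48
12 18 8 → sum 38  ≤ 38 ✓
18 8 11 → sum 37  ≤ 38 ✓
8 11 20 → sum 39
11 20 7 → sum 38  ≤ 38 ✓
14 windows satisfy the condition.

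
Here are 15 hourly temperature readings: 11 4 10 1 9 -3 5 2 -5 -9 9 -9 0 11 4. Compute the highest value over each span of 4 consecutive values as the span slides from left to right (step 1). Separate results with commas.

11, 10, 10, 9, 9, 5, 5, 9, 9, 9, 11, 11

[11, 4, 10, 1] → max 11
[4, 10, 1, 9] → max 10
[10, 1, 9, -3] → max 10
[1, 9, -3, 5] → max 9
[9, -3, 5, 2] → max 9
[-3, 5, 2, -5] → max 5
[5, 2, -5, -9] → max 5
[2, -5, -9, 9] → max 9
[-5, -9, 9, -9] → max 9
[-9, 9, -9, 0] → max 9
[9, -9, 0, 11] → max 11
[-9, 0, 11, 4] → max 11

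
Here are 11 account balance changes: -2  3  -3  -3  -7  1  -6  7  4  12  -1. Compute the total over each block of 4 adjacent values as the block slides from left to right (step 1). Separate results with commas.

-2 3 -3 -3 → sum -5
3 -3 -3 -7 → sum -10
-3 -3 -7 1 → sum -12
-3 -7 1 -6 → sum -15
-7 1 -6 7 → sum -5
1 -6 7 4 → sum 6
-6 7 4 12 → sum 17
7 4 12 -1 → sum 22

-5, -10, -12, -15, -5, 6, 17, 22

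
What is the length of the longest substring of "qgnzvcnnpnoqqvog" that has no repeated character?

6

[q] len 1
[q, g] len 2
[q, g, n] len 3
[q, g, n, z] len 4
[q, g, n, z, v] len 5
[q, g, n, z, v, c] len 6
[z, v, c, n] len 4
[n] len 1
[n, p] len 2
[p, n] len 2
[p, n, o] len 3
[p, n, o, q] len 4
[q] len 1
[q, v] len 2
[q, v, o] len 3
[q, v, o, g] len 4
Longest all-distinct length: 6.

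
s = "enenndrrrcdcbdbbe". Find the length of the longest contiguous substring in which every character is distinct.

add e: [e] len 1
add n: [e, n] len 2
add e (repeat e, move left end past it): [n, e] len 2
add n (repeat n, move left end past it): [e, n] len 2
add n (repeat n, move left end past it): [n] len 1
add d: [n, d] len 2
add r: [n, d, r] len 3
add r (repeat r, move left end past it): [r] len 1
add r (repeat r, move left end past it): [r] len 1
add c: [r, c] len 2
add d: [r, c, d] len 3
add c (repeat c, move left end past it): [d, c] len 2
add b: [d, c, b] len 3
add d (repeat d, move left end past it): [c, b, d] len 3
add b (repeat b, move left end past it): [d, b] len 2
add b (repeat b, move left end past it): [b] len 1
add e: [b, e] len 2
Longest all-distinct length: 3.

3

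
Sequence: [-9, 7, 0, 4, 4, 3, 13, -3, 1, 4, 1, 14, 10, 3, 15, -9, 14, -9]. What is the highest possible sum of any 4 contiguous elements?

[-9, 7, 0, 4] → sum 2
[7, 0, 4, 4] → sum 15
[0, 4, 4, 3] → sum 11
[4, 4, 3, 13] → sum 24
[4, 3, 13, -3] → sum 17
[3, 13, -3, 1] → sum 14
[13, -3, 1, 4] → sum 15
[-3, 1, 4, 1] → sum 3
[1, 4, 1, 14] → sum 20
[4, 1, 14, 10] → sum 29
[1, 14, 10, 3] → sum 28
[14, 10, 3, 15] → sum 42
[10, 3, 15, -9] → sum 19
[3, 15, -9, 14] → sum 23
[15, -9, 14, -9] → sum 11
Highest of these is 42.

42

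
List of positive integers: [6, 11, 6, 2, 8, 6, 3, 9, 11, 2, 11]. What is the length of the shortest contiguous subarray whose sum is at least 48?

7

Extend right; whenever the sum reaches 48, record the length and shrink from the left:
add 6: running sum 6 < 48
add 11: running sum 17 < 48
add 6: running sum 23 < 48
add 2: running sum 25 < 48
add 8: running sum 33 < 48
add 6: running sum 39 < 48
add 3: running sum 42 < 48
add 9: shortest ending here [6, 11, 6, 2, 8, 6, 3, 9] sum 51, len 8
add 11: shortest ending here [11, 6, 2, 8, 6, 3, 9, 11] sum 56, len 8
add 2: shortest ending here [11, 6, 2, 8, 6, 3, 9, 11, 2] sum 58, len 9
add 11: shortest ending here [8, 6, 3, 9, 11, 2, 11] sum 50, len 7
Shortest qualifying length: 7.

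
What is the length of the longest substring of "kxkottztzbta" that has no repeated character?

4

[k] len 1
[k, x] len 2
[x, k] len 2
[x, k, o] len 3
[x, k, o, t] len 4
[t] len 1
[t, z] len 2
[z, t] len 2
[t, z] len 2
[t, z, b] len 3
[z, b, t] len 3
[z, b, t, a] len 4
Longest all-distinct length: 4.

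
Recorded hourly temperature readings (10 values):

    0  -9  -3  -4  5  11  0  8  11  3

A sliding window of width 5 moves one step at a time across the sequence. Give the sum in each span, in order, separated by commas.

-11, 0, 9, 20, 35, 33

0 -9 -3 -4 5 → sum -11
-9 -3 -4 5 11 → sum 0
-3 -4 5 11 0 → sum 9
-4 5 11 0 8 → sum 20
5 11 0 8 11 → sum 35
11 0 8 11 3 → sum 33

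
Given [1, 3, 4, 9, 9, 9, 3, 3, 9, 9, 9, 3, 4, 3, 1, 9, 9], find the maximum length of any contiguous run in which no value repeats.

4

add 1: [1] len 1
add 3: [1, 3] len 2
add 4: [1, 3, 4] len 3
add 9: [1, 3, 4, 9] len 4
add 9 (repeat 9, move left end past it): [9] len 1
add 9 (repeat 9, move left end past it): [9] len 1
add 3: [9, 3] len 2
add 3 (repeat 3, move left end past it): [3] len 1
add 9: [3, 9] len 2
add 9 (repeat 9, move left end past it): [9] len 1
add 9 (repeat 9, move left end past it): [9] len 1
add 3: [9, 3] len 2
add 4: [9, 3, 4] len 3
add 3 (repeat 3, move left end past it): [4, 3] len 2
add 1: [4, 3, 1] len 3
add 9: [4, 3, 1, 9] len 4
add 9 (repeat 9, move left end past it): [9] len 1
Longest all-distinct length: 4.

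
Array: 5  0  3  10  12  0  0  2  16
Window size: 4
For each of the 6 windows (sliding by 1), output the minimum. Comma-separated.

5 0 3 10 → min 0
0 3 10 12 → min 0
3 10 12 0 → min 0
10 12 0 0 → min 0
12 0 0 2 → min 0
0 0 2 16 → min 0

0, 0, 0, 0, 0, 0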